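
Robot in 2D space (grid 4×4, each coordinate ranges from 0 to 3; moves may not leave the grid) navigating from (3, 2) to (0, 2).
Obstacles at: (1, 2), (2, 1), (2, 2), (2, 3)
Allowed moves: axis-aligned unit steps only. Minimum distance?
7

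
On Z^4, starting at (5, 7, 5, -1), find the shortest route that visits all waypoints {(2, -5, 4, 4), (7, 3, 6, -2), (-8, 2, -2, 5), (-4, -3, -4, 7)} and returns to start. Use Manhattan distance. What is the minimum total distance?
92
(one optimal route: (5, 7, 5, -1) → (2, -5, 4, 4) → (-4, -3, -4, 7) → (-8, 2, -2, 5) → (7, 3, 6, -2) → (5, 7, 5, -1))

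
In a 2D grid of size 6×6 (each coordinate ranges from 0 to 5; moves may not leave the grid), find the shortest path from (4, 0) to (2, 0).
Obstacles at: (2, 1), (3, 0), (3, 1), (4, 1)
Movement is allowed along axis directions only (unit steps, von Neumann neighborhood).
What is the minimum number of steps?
10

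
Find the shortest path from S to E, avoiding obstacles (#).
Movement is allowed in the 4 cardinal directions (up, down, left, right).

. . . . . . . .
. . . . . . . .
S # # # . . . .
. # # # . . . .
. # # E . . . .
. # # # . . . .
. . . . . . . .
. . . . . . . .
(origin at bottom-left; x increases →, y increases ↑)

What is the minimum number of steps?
9
(one shortest path: (0, 5) → (0, 6) → (1, 6) → (2, 6) → (3, 6) → (4, 6) → (4, 5) → (4, 4) → (4, 3) → (3, 3))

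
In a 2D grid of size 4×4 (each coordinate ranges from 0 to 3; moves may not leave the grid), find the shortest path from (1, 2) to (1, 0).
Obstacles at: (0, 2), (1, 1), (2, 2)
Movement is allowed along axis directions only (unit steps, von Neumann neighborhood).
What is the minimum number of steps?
8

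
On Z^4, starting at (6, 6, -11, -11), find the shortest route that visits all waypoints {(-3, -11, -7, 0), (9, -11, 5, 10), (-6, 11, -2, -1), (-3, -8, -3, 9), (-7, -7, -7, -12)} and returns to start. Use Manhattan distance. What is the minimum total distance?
178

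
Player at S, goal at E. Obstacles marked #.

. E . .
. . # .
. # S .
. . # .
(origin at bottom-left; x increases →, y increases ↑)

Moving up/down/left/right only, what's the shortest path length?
5
(one shortest path: (2, 1) → (3, 1) → (3, 2) → (3, 3) → (2, 3) → (1, 3))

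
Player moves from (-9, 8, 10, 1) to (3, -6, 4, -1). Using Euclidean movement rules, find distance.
19.4936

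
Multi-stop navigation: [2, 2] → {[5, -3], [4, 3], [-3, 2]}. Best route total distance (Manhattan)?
20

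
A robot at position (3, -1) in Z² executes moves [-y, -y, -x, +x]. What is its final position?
(3, -3)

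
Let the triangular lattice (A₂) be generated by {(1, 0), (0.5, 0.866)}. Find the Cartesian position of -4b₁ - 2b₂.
(-5, -1.732)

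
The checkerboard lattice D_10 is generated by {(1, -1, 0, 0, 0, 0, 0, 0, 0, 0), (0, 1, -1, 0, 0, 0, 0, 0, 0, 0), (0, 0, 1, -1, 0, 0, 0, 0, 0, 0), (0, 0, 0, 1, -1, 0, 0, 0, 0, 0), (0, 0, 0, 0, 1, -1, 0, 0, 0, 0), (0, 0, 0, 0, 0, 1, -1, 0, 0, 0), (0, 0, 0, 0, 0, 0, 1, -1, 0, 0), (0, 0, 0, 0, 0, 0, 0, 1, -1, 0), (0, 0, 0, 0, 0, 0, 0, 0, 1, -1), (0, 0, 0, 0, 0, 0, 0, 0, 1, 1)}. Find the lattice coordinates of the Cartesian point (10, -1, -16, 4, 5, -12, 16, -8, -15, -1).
10b₁ + 9b₂ - 7b₃ - 3b₄ + 2b₅ - 10b₆ + 6b₇ - 2b₈ - 8b₉ - 9b₁₀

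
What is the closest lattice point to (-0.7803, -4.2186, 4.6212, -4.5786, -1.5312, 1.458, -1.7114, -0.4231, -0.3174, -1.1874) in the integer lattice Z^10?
(-1, -4, 5, -5, -2, 1, -2, 0, 0, -1)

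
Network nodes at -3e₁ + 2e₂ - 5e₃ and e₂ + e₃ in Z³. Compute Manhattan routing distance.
10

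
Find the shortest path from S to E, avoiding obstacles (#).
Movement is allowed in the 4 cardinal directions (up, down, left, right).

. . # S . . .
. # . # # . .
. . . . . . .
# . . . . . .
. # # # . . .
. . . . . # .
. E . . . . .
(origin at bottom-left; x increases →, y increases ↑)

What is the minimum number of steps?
12
(one shortest path: (3, 6) → (4, 6) → (5, 6) → (5, 5) → (5, 4) → (4, 4) → (4, 3) → (4, 2) → (4, 1) → (3, 1) → (2, 1) → (1, 1) → (1, 0))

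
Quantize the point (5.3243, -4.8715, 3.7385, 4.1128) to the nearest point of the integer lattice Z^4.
(5, -5, 4, 4)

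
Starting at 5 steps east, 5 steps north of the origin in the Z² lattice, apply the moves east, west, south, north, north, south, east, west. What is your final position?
(5, 5)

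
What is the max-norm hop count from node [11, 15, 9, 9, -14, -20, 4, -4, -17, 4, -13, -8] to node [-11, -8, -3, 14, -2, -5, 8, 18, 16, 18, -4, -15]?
33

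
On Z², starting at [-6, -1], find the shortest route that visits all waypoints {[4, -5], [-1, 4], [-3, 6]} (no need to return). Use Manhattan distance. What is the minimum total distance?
28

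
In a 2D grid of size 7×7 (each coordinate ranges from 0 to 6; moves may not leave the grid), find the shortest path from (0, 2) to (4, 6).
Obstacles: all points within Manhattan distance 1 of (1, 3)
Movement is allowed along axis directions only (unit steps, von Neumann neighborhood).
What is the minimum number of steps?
10
(one shortest path: (0, 2) → (0, 1) → (1, 1) → (2, 1) → (3, 1) → (4, 1) → (4, 2) → (4, 3) → (4, 4) → (4, 5) → (4, 6))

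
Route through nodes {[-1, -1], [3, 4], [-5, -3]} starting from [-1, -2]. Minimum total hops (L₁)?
20
(one optimal route: (-1, -2) → (-5, -3) → (-1, -1) → (3, 4))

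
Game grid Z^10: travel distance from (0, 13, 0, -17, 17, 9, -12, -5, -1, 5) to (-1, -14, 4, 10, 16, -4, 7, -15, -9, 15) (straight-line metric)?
47.6445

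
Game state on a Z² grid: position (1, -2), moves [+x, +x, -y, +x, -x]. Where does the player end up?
(3, -3)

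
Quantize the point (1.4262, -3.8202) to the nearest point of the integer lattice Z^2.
(1, -4)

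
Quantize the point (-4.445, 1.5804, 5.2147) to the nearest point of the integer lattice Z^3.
(-4, 2, 5)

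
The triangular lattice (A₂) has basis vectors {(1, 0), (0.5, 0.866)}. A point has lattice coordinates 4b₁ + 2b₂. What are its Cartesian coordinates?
(5, 1.732)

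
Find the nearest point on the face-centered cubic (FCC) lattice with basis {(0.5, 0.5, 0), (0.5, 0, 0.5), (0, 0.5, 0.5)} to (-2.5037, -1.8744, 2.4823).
(-2.5, -2, 2.5)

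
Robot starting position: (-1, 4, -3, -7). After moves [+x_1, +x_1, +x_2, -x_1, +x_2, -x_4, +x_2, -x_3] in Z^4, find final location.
(0, 7, -4, -8)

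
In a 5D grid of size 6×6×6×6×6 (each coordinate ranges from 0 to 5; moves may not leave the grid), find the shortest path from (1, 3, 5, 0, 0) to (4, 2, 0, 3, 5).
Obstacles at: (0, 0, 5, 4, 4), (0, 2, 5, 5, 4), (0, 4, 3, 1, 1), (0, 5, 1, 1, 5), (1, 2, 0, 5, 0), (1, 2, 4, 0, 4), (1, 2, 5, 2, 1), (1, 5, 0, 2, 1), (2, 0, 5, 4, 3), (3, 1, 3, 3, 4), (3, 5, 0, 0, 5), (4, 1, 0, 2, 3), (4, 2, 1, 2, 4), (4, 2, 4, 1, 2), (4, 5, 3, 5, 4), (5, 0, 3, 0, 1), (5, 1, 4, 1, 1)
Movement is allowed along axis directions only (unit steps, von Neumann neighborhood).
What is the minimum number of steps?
17
(one shortest path: (1, 3, 5, 0, 0) → (2, 3, 5, 0, 0) → (3, 3, 5, 0, 0) → (4, 3, 5, 0, 0) → (4, 2, 5, 0, 0) → (4, 2, 4, 0, 0) → (4, 2, 3, 0, 0) → (4, 2, 2, 0, 0) → (4, 2, 1, 0, 0) → (4, 2, 0, 0, 0) → (4, 2, 0, 1, 0) → (4, 2, 0, 2, 0) → (4, 2, 0, 3, 0) → (4, 2, 0, 3, 1) → (4, 2, 0, 3, 2) → (4, 2, 0, 3, 3) → (4, 2, 0, 3, 4) → (4, 2, 0, 3, 5))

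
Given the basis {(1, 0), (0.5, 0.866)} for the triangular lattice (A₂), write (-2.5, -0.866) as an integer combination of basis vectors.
-2b₁ - b₂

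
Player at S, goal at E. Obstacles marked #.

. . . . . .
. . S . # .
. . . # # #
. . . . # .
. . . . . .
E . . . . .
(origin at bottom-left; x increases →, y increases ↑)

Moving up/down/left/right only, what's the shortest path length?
6
(one shortest path: (2, 4) → (1, 4) → (0, 4) → (0, 3) → (0, 2) → (0, 1) → (0, 0))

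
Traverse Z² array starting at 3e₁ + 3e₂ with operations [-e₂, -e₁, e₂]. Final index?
(2, 3)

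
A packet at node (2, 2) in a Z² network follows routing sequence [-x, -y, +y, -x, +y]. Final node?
(0, 3)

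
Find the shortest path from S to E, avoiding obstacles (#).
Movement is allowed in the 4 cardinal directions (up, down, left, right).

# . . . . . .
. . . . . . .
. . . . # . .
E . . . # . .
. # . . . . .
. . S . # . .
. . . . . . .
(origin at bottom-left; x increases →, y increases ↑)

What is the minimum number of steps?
4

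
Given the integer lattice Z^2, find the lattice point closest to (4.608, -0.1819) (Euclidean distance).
(5, 0)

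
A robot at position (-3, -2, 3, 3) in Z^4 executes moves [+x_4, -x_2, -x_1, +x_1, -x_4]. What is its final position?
(-3, -3, 3, 3)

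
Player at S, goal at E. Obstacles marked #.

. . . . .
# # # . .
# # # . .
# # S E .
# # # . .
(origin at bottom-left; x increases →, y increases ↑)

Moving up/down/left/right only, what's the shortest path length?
1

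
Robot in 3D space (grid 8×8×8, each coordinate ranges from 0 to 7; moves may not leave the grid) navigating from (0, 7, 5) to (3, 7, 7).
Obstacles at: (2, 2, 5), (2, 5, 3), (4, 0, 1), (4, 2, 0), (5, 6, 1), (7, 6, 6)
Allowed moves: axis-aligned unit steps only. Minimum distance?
5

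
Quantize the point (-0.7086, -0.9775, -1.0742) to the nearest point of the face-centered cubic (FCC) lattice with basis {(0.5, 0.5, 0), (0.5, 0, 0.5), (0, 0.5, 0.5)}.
(-1, -1, -1)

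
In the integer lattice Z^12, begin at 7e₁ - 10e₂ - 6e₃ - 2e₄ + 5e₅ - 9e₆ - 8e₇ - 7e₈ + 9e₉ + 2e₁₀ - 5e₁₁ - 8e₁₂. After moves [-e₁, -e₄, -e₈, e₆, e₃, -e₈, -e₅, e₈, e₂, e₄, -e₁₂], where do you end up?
(6, -9, -5, -2, 4, -8, -8, -8, 9, 2, -5, -9)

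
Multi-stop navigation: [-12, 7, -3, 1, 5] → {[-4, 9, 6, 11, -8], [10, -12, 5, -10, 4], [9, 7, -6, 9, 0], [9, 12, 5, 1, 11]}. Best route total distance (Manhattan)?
157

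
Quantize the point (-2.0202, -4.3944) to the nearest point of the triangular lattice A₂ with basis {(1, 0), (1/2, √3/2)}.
(-2.5, -4.33)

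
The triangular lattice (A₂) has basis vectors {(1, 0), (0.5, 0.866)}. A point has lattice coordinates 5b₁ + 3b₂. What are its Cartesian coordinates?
(6.5, 2.598)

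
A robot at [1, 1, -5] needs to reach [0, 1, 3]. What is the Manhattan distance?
9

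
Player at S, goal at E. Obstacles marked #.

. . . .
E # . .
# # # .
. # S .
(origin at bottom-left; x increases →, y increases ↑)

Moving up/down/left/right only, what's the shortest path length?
8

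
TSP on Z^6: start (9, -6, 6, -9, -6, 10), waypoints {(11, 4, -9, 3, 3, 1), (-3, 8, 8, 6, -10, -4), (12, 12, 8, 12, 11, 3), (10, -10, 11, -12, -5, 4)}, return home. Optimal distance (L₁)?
240
(one optimal route: (9, -6, 6, -9, -6, 10) → (11, 4, -9, 3, 3, 1) → (12, 12, 8, 12, 11, 3) → (-3, 8, 8, 6, -10, -4) → (10, -10, 11, -12, -5, 4) → (9, -6, 6, -9, -6, 10))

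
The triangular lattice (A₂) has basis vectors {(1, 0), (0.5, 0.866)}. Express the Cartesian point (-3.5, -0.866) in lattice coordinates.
-3b₁ - b₂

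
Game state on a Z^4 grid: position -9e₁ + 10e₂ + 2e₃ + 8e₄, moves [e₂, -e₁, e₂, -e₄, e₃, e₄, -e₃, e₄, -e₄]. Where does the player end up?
(-10, 12, 2, 8)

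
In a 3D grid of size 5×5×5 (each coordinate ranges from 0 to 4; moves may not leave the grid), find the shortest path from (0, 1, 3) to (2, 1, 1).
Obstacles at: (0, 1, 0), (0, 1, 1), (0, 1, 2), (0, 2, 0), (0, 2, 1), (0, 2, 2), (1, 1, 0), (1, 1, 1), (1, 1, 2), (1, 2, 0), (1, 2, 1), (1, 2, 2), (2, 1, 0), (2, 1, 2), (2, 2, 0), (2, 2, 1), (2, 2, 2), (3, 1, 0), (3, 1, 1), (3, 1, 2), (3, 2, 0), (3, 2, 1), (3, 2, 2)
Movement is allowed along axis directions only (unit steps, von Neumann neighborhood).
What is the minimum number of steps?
6
(one shortest path: (0, 1, 3) → (1, 1, 3) → (2, 1, 3) → (2, 0, 3) → (2, 0, 2) → (2, 0, 1) → (2, 1, 1))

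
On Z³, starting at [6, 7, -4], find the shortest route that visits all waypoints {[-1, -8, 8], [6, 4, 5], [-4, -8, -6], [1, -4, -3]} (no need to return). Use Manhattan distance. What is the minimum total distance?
62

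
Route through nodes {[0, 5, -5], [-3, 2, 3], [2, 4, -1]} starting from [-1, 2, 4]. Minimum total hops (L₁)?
21
(one optimal route: (-1, 2, 4) → (-3, 2, 3) → (2, 4, -1) → (0, 5, -5))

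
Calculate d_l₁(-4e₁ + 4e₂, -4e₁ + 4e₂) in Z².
0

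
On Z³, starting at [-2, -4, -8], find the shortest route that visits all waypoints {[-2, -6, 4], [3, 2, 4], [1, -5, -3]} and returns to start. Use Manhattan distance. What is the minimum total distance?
52
(one optimal route: (-2, -4, -8) → (-2, -6, 4) → (3, 2, 4) → (1, -5, -3) → (-2, -4, -8))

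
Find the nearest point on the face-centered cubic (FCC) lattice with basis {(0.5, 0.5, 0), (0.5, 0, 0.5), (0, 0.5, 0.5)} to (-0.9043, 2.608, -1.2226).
(-1, 2.5, -1.5)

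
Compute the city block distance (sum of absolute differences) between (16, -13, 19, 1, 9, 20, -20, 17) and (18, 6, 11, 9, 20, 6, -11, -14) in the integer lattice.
102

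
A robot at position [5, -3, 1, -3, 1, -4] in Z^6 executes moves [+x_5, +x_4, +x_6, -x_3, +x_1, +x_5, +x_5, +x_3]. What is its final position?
(6, -3, 1, -2, 4, -3)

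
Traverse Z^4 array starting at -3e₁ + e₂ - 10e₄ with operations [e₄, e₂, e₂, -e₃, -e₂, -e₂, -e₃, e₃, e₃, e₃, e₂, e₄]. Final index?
(-3, 2, 1, -8)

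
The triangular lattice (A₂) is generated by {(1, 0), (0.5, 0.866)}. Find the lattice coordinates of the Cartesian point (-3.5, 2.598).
-5b₁ + 3b₂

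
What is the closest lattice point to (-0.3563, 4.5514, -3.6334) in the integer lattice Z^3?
(0, 5, -4)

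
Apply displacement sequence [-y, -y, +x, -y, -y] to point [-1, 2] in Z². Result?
(0, -2)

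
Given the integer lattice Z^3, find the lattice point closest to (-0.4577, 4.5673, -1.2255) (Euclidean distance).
(0, 5, -1)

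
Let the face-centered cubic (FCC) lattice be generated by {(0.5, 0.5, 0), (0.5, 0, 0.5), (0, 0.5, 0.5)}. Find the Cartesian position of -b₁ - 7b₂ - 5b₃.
(-4, -3, -6)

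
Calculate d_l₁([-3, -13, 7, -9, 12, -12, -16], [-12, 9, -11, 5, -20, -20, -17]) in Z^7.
104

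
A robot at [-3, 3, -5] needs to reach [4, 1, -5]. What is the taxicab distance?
9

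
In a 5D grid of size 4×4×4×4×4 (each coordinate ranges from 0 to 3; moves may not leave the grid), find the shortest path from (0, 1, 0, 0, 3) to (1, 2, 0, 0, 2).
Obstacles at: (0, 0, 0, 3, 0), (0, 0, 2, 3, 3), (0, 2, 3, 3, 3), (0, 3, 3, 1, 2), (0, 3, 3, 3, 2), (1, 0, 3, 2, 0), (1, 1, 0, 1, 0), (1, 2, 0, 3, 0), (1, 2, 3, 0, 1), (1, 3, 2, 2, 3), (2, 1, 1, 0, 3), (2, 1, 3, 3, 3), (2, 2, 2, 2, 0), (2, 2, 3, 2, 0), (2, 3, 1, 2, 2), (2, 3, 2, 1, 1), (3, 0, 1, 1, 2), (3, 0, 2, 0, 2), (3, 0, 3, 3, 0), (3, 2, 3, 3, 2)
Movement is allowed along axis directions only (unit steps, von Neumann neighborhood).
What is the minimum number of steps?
3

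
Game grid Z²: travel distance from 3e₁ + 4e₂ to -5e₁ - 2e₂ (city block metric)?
14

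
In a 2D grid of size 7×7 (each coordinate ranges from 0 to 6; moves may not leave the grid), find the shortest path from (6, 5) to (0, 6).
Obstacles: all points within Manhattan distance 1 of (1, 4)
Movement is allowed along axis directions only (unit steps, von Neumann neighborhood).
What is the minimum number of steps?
7
(one shortest path: (6, 5) → (5, 5) → (4, 5) → (3, 5) → (2, 5) → (2, 6) → (1, 6) → (0, 6))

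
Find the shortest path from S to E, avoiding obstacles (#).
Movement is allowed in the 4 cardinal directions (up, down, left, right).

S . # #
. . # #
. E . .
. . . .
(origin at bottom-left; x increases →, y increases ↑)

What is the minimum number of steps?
3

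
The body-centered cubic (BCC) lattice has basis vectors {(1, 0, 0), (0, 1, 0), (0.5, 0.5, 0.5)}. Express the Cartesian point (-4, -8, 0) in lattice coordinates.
-4b₁ - 8b₂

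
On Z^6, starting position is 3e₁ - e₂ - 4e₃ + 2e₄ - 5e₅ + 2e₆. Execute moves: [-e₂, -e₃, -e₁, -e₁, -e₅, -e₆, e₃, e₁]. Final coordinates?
(2, -2, -4, 2, -6, 1)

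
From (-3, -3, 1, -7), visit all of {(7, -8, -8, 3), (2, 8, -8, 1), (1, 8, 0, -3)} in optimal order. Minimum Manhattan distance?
56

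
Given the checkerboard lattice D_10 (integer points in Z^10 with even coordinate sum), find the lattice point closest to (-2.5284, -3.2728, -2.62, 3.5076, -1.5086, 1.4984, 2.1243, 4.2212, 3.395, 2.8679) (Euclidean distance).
(-3, -3, -3, 4, -2, 1, 2, 4, 3, 3)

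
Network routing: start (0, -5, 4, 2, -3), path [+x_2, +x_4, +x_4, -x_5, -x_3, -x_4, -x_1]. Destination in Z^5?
(-1, -4, 3, 3, -4)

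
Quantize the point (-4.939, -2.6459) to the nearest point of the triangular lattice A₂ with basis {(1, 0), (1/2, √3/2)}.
(-4.5, -2.598)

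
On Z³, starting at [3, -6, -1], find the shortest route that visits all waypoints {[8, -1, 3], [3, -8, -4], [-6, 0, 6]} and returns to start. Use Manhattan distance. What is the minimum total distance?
64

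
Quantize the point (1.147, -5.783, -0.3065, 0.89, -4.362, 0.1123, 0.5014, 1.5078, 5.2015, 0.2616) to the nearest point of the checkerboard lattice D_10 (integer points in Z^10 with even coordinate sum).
(1, -6, 0, 1, -4, 0, 1, 2, 5, 0)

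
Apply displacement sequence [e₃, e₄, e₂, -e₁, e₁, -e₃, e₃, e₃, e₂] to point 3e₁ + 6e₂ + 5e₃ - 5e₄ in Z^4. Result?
(3, 8, 7, -4)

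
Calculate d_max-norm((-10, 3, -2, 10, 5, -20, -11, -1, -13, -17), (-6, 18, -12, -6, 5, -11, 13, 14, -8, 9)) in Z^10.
26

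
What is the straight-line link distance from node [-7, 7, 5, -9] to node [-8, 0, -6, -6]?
13.4164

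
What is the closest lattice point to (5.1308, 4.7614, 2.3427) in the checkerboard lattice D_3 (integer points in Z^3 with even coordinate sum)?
(5, 5, 2)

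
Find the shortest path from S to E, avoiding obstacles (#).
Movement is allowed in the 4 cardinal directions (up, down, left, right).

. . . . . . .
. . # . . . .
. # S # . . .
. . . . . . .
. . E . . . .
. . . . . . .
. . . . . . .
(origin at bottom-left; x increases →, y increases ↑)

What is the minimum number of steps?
2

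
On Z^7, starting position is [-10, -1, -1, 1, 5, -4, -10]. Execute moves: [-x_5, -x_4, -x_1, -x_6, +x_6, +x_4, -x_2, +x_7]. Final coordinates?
(-11, -2, -1, 1, 4, -4, -9)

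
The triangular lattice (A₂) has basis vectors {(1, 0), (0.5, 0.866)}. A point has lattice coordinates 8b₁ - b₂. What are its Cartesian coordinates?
(7.5, -0.866)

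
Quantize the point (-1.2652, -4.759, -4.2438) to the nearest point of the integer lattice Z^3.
(-1, -5, -4)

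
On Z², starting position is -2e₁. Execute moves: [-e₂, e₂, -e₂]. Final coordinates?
(-2, -1)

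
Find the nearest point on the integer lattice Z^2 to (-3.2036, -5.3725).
(-3, -5)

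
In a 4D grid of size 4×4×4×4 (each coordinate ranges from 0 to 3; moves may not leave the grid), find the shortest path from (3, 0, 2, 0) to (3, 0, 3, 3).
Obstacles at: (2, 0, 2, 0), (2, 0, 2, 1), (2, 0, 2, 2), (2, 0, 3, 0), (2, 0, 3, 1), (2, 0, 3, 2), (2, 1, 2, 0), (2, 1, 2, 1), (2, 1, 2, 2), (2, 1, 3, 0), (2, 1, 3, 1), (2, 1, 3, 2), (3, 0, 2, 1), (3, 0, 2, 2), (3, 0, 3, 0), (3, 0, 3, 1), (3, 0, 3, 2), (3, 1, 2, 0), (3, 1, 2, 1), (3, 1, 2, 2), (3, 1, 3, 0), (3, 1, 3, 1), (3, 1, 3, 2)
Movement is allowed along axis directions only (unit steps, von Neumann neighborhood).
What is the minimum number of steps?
6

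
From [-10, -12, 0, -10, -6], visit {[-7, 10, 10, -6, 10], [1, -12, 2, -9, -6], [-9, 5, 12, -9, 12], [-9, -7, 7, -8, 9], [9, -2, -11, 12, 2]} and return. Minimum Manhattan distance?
214
(one optimal route: (-10, -12, 0, -10, -6) → (1, -12, 2, -9, -6) → (9, -2, -11, 12, 2) → (-7, 10, 10, -6, 10) → (-9, 5, 12, -9, 12) → (-9, -7, 7, -8, 9) → (-10, -12, 0, -10, -6))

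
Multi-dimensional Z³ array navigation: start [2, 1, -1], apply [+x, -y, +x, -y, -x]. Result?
(3, -1, -1)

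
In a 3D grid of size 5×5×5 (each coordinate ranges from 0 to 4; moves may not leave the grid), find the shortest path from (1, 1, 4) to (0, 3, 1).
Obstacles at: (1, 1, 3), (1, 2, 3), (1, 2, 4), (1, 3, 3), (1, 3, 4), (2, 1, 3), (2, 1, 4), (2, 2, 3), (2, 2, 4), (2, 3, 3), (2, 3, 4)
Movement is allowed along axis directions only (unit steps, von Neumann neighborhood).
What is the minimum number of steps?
6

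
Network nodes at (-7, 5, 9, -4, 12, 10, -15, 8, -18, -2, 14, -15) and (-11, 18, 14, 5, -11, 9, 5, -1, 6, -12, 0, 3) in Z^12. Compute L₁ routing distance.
150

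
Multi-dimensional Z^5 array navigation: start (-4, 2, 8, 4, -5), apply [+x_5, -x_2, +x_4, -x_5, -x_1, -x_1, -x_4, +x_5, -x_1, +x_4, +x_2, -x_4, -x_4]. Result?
(-7, 2, 8, 3, -4)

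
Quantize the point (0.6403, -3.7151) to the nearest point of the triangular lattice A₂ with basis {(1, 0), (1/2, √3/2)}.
(1, -3.464)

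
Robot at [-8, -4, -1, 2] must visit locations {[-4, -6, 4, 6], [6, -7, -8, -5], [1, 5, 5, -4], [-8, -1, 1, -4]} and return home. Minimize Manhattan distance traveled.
110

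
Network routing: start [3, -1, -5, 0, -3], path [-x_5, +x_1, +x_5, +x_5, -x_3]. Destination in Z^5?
(4, -1, -6, 0, -2)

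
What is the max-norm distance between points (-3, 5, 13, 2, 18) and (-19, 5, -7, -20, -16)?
34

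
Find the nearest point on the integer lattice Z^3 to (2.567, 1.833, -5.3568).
(3, 2, -5)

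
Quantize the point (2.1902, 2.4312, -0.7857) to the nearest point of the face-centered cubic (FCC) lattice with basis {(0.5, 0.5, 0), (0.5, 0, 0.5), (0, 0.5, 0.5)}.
(2, 2.5, -0.5)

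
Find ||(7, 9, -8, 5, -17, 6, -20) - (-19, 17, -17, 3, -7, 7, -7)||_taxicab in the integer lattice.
69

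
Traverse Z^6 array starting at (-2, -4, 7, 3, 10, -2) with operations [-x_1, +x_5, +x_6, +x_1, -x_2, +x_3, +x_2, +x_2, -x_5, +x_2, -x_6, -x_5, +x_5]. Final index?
(-2, -2, 8, 3, 10, -2)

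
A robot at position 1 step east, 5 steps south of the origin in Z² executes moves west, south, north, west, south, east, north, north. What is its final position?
(0, -4)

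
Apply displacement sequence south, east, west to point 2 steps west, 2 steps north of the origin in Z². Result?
(-2, 1)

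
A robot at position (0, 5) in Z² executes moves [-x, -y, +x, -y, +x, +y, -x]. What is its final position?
(0, 4)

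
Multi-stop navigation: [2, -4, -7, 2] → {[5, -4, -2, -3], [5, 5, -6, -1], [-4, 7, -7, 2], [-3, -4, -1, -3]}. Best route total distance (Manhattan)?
55
(one optimal route: (2, -4, -7, 2) → (-3, -4, -1, -3) → (5, -4, -2, -3) → (5, 5, -6, -1) → (-4, 7, -7, 2))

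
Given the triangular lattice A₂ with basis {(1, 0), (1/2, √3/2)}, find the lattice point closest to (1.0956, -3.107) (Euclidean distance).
(1, -3.464)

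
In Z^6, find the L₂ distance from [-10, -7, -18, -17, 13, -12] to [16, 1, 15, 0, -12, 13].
58.0345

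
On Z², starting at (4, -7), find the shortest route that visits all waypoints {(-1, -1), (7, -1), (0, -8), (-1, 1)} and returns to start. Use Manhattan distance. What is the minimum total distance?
34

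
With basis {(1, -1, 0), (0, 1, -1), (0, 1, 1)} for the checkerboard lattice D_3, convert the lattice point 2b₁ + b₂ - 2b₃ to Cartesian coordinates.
(2, -3, -3)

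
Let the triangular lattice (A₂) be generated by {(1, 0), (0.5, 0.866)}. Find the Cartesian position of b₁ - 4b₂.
(-1, -3.464)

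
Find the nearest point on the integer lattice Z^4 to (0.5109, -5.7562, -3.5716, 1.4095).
(1, -6, -4, 1)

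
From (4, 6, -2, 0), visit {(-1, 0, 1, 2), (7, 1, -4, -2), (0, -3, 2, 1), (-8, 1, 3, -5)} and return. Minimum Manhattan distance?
78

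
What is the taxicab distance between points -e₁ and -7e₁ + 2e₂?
8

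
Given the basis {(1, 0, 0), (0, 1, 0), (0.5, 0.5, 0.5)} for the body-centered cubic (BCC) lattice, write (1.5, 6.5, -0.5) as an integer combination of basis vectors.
2b₁ + 7b₂ - b₃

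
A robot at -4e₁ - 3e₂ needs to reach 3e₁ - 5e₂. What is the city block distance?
9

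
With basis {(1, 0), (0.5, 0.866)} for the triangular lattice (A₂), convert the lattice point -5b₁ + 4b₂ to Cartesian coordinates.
(-3, 3.464)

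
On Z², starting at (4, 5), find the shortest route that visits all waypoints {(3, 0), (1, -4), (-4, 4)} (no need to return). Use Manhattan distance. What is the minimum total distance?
25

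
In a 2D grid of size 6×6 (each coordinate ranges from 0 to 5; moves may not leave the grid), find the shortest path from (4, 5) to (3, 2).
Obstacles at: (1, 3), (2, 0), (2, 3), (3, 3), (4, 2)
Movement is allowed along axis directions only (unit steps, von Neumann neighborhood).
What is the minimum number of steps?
8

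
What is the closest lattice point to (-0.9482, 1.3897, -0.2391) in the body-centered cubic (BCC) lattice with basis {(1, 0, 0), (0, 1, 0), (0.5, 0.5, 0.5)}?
(-1, 1, 0)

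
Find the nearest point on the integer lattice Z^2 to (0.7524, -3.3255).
(1, -3)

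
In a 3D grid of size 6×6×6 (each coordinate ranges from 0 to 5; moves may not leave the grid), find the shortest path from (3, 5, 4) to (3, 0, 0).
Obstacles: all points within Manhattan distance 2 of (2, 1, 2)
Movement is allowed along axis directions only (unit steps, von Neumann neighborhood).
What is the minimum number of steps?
9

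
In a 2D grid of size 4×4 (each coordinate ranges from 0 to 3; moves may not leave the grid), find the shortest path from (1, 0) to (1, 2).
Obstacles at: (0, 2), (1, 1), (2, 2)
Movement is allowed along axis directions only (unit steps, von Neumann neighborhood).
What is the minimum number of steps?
8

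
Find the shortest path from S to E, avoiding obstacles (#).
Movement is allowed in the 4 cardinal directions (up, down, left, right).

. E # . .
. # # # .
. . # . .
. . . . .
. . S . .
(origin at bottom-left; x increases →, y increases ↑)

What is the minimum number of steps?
7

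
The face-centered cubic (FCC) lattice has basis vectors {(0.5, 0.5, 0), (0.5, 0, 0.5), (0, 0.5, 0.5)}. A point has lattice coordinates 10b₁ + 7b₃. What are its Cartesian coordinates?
(5, 8.5, 3.5)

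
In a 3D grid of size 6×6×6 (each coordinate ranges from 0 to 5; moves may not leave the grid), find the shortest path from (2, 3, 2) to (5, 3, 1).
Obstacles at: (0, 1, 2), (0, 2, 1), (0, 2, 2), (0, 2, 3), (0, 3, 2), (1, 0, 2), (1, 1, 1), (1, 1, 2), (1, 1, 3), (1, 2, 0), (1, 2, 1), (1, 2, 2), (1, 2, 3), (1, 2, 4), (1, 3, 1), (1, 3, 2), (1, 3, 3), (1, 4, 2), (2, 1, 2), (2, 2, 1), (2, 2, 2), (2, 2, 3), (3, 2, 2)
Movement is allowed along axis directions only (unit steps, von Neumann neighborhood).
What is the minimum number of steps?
4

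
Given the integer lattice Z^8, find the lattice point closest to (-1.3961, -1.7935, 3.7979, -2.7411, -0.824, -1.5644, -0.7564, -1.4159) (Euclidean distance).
(-1, -2, 4, -3, -1, -2, -1, -1)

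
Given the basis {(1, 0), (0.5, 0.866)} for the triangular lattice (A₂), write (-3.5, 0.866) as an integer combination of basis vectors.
-4b₁ + b₂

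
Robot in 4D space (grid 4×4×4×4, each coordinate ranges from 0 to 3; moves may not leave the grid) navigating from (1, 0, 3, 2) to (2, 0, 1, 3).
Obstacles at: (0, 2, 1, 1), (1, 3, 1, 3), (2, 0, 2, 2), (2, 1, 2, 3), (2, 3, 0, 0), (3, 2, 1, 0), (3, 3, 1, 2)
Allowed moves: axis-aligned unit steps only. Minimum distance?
4
(one shortest path: (1, 0, 3, 2) → (2, 0, 3, 2) → (2, 0, 3, 3) → (2, 0, 2, 3) → (2, 0, 1, 3))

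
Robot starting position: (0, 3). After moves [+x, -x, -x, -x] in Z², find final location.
(-2, 3)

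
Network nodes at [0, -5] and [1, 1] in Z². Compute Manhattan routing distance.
7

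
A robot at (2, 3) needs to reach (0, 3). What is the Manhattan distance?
2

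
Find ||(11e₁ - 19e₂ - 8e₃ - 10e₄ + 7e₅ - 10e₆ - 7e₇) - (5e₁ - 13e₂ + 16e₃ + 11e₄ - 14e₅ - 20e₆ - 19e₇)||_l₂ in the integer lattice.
42.1189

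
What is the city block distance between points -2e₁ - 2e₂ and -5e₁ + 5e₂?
10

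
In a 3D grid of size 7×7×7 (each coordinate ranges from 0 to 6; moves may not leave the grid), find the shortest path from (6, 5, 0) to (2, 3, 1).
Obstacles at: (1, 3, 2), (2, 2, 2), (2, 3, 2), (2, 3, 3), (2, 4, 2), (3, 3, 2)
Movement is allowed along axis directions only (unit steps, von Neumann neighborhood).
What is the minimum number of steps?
7
(one shortest path: (6, 5, 0) → (5, 5, 0) → (4, 5, 0) → (3, 5, 0) → (2, 5, 0) → (2, 4, 0) → (2, 3, 0) → (2, 3, 1))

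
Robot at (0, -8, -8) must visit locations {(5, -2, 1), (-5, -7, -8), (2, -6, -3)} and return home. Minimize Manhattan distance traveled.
50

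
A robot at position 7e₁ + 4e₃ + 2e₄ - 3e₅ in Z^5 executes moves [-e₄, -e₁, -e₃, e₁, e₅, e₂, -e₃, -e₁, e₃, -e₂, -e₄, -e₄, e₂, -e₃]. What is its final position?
(6, 1, 2, -1, -2)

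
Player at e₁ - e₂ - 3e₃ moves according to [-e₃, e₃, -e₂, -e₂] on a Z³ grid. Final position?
(1, -3, -3)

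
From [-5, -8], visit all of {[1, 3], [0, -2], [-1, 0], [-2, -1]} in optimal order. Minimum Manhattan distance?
21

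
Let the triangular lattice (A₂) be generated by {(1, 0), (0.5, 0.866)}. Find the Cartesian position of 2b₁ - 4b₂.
(0, -3.464)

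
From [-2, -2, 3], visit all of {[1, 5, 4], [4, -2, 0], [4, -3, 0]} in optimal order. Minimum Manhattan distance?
25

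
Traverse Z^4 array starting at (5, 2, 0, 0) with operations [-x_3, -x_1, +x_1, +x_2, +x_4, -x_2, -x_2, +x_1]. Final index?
(6, 1, -1, 1)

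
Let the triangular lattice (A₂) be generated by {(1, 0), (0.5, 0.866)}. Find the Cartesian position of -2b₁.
(-2, 0)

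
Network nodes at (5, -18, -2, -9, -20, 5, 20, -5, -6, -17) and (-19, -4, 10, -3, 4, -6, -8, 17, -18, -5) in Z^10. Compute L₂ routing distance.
56.6127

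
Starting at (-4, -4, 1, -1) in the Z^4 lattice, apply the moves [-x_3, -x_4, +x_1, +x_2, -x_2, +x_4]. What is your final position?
(-3, -4, 0, -1)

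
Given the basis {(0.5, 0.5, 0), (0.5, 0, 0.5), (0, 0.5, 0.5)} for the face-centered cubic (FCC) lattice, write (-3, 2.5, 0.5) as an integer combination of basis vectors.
-b₁ - 5b₂ + 6b₃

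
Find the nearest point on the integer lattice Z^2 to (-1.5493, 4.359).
(-2, 4)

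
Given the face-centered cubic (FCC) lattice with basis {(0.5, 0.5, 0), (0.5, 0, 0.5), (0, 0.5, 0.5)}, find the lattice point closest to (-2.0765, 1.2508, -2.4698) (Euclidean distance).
(-2, 1.5, -2.5)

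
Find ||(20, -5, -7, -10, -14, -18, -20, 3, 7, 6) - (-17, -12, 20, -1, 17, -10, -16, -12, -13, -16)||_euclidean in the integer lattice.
66.1665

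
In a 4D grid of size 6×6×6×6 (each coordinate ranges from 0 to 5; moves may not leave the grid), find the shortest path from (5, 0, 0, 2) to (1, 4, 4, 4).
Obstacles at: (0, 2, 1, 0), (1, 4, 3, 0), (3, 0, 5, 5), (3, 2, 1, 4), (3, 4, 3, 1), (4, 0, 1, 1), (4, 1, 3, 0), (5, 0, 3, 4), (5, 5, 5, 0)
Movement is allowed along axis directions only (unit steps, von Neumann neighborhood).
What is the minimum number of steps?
14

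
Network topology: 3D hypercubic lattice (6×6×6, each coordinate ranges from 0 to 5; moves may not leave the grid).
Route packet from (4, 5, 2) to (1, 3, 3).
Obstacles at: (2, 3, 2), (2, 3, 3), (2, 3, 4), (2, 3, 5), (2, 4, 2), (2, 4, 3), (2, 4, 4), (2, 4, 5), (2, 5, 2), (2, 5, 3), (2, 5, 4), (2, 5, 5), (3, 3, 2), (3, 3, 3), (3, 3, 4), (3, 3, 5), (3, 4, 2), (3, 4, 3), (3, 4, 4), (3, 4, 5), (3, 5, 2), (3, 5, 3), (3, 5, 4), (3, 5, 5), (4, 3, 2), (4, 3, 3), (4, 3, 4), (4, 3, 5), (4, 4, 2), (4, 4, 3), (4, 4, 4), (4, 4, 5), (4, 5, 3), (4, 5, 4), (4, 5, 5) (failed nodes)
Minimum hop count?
8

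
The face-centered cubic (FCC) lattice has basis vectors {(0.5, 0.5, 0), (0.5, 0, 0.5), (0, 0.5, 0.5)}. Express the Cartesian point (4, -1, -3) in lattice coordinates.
6b₁ + 2b₂ - 8b₃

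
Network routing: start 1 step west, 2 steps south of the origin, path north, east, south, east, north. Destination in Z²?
(1, -1)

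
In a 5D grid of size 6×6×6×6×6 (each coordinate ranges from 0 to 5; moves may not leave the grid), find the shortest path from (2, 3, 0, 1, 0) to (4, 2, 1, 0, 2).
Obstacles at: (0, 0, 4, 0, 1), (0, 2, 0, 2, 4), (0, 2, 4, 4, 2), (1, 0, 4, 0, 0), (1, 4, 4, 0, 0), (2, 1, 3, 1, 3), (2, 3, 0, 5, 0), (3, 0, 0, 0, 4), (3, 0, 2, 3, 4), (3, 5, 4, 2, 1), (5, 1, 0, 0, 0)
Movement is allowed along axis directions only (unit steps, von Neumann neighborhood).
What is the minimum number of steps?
7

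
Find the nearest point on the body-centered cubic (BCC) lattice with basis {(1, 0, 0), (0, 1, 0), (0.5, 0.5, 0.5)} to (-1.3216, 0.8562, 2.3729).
(-1.5, 0.5, 2.5)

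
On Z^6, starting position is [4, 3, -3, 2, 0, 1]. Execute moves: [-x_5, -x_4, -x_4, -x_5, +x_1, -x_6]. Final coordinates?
(5, 3, -3, 0, -2, 0)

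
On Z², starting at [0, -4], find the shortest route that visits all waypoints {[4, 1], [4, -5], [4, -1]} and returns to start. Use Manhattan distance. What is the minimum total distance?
20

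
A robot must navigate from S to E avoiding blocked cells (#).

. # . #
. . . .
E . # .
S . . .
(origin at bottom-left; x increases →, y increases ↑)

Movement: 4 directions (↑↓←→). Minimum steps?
1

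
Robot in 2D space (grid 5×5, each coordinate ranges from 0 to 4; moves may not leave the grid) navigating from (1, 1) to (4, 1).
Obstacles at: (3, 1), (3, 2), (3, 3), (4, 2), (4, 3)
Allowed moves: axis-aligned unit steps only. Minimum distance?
5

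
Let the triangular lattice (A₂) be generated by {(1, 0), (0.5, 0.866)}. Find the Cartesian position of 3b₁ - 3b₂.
(1.5, -2.598)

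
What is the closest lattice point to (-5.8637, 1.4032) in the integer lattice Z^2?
(-6, 1)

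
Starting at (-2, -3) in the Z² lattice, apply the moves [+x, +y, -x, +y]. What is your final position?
(-2, -1)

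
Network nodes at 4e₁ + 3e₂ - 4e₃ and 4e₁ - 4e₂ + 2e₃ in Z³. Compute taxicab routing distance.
13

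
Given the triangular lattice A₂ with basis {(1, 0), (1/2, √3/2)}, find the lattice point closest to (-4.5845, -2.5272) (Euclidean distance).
(-4.5, -2.598)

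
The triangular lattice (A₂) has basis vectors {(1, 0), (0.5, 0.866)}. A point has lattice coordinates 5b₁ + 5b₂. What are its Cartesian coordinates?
(7.5, 4.33)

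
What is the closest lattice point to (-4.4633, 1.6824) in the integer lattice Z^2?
(-4, 2)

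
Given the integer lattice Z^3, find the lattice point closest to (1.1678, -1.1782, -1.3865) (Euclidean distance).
(1, -1, -1)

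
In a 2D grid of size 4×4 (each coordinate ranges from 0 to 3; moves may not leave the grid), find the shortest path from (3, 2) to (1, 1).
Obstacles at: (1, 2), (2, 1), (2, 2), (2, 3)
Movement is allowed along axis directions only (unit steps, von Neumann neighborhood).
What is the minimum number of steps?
5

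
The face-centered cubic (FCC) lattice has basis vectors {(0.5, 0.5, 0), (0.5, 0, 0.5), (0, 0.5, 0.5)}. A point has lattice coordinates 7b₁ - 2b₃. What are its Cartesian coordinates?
(3.5, 2.5, -1)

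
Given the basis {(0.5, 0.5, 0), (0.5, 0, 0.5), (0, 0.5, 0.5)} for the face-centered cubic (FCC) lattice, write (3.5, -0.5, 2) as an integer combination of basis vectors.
b₁ + 6b₂ - 2b₃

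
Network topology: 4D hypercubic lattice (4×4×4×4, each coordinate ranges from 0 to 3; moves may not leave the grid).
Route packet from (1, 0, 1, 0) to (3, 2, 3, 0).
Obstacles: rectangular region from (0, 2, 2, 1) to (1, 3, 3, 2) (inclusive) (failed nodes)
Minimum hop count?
6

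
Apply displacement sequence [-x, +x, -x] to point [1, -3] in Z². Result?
(0, -3)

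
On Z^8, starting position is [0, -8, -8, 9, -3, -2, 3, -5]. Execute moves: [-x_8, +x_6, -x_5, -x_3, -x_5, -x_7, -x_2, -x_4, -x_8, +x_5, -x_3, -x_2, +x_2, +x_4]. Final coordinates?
(0, -9, -10, 9, -4, -1, 2, -7)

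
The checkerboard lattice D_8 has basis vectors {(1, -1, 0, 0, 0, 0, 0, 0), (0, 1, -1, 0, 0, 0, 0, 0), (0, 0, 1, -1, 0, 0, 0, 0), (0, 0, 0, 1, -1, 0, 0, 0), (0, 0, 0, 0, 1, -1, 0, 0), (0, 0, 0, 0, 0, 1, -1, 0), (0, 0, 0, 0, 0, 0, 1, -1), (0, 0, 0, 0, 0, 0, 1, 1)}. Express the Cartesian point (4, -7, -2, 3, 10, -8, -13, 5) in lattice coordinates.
4b₁ - 3b₂ - 5b₃ - 2b₄ + 8b₅ - 9b₇ - 4b₈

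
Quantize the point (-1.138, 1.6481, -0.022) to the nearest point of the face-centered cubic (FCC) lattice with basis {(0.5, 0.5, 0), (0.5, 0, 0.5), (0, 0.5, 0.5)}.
(-1, 2, 0)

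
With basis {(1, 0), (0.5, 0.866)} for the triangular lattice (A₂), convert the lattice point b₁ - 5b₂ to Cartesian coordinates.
(-1.5, -4.33)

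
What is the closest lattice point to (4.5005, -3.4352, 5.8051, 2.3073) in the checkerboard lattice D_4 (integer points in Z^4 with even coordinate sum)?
(5, -3, 6, 2)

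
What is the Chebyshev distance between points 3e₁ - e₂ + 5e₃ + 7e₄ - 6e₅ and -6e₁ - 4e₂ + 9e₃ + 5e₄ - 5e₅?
9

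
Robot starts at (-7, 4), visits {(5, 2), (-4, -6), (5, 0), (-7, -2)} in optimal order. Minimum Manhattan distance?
30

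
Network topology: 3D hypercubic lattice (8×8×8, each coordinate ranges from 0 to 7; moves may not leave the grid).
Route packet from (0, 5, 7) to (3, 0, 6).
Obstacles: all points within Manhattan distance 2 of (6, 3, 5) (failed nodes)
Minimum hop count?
9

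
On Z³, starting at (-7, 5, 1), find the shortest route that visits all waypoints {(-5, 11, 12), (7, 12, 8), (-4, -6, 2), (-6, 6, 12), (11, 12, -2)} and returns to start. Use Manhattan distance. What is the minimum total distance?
102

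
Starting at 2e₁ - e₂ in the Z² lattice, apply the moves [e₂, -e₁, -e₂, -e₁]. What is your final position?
(0, -1)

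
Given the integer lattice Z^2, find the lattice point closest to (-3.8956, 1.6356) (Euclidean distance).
(-4, 2)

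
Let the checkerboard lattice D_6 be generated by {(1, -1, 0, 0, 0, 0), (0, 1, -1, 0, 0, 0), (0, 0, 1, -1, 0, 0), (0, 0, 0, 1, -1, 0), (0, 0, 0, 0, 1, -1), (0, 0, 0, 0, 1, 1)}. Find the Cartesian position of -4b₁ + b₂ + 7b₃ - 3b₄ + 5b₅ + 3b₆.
(-4, 5, 6, -10, 11, -2)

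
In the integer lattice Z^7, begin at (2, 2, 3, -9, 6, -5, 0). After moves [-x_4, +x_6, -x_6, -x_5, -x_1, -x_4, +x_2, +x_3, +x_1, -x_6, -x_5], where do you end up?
(2, 3, 4, -11, 4, -6, 0)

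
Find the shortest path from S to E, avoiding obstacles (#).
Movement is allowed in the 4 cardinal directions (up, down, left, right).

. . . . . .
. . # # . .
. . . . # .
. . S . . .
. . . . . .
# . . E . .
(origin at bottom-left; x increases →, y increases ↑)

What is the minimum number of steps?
3
(one shortest path: (2, 2) → (3, 2) → (3, 1) → (3, 0))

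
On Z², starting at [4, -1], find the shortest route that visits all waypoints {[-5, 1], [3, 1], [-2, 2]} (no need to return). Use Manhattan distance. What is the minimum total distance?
13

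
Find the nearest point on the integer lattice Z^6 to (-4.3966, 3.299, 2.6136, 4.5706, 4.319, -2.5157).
(-4, 3, 3, 5, 4, -3)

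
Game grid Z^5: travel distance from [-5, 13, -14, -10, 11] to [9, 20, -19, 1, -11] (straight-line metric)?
29.5804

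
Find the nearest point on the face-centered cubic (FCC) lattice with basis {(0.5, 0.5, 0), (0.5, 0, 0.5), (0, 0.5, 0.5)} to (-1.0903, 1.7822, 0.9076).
(-1, 2, 1)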